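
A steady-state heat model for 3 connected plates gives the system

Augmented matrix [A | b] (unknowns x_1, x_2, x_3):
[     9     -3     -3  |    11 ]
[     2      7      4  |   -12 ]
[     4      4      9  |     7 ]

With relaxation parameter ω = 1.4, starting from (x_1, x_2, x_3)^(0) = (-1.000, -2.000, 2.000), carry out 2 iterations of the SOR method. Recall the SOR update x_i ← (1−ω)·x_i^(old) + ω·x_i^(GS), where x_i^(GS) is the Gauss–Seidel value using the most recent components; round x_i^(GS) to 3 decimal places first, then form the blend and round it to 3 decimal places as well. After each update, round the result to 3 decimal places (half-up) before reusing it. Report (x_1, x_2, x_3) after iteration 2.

(-0.324, -1.846, 1.842)

Iteration 1:
  x_1: GS value = (11 - (-3)·-2.000 - (-3)·2.000) / (9) = 1.222;  x_1 ← (1−ω)·-1.000 + ω·1.222 = 2.111
  x_2: GS value = (-12 - (2)·2.111 - (4)·2.000) / (7) = -3.460;  x_2 ← (1−ω)·-2.000 + ω·-3.460 = -4.044
  x_3: GS value = (7 - (4)·2.111 - (4)·-4.044) / (9) = 1.637;  x_3 ← (1−ω)·2.000 + ω·1.637 = 1.492
Iteration 2:
  x_1: GS value = (11 - (-3)·-4.044 - (-3)·1.492) / (9) = 0.372;  x_1 ← (1−ω)·2.111 + ω·0.372 = -0.324
  x_2: GS value = (-12 - (2)·-0.324 - (4)·1.492) / (7) = -2.474;  x_2 ← (1−ω)·-4.044 + ω·-2.474 = -1.846
  x_3: GS value = (7 - (4)·-0.324 - (4)·-1.846) / (9) = 1.742;  x_3 ← (1−ω)·1.492 + ω·1.742 = 1.842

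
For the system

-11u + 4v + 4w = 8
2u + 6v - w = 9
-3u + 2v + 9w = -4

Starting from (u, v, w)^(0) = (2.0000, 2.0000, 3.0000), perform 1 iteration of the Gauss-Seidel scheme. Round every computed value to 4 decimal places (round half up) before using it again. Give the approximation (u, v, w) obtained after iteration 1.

Iteration 1:
  u = (8 - (4)·2.0000 - (4)·3.0000) / (-11) = 1.0909
  v = (9 - (2)·1.0909 - (-1)·3.0000) / (6) = 1.6364
  w = (-4 - (-3)·1.0909 - (2)·1.6364) / (9) = -0.4445

(1.0909, 1.6364, -0.4445)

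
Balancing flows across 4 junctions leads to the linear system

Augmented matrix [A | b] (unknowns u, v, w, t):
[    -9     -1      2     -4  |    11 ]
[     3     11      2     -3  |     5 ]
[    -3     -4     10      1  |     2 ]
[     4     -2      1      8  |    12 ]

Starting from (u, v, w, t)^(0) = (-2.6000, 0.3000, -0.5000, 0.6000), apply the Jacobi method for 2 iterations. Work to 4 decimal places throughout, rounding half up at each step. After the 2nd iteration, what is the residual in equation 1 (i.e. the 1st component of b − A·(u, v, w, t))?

Iteration 1:
  u = (11 - (-1)·0.3000 - (2)·-0.5000 - (-4)·0.6000) / (-9) = -1.6333
  v = (5 - (3)·-2.6000 - (2)·-0.5000 - (-3)·0.6000) / (11) = 1.4182
  w = (2 - (-3)·-2.6000 - (-4)·0.3000 - (1)·0.6000) / (10) = -0.5200
  t = (12 - (4)·-2.6000 - (-2)·0.3000 - (1)·-0.5000) / (8) = 2.9375
Iteration 2:
  u = (11 - (-1)·1.4182 - (2)·-0.5200 - (-4)·2.9375) / (-9) = -2.8009
  v = (5 - (3)·-1.6333 - (2)·-0.5200 - (-3)·2.9375) / (11) = 1.7957
  w = (2 - (-3)·-1.6333 - (-4)·1.4182 - (1)·2.9375) / (10) = -0.0165
  t = (12 - (4)·-1.6333 - (-2)·1.4182 - (1)·-0.5200) / (8) = 2.7362
Residual b − A·x = (-1.4346, 1.8916, -1.7911, 4.9219)

-1.4346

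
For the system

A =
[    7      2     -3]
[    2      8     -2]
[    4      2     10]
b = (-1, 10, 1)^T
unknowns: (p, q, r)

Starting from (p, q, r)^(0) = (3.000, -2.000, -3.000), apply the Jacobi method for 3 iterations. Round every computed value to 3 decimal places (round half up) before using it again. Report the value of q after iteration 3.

1.466

Iteration 1:
  p = (-1 - (2)·-2.000 - (-3)·-3.000) / (7) = -0.857
  q = (10 - (2)·3.000 - (-2)·-3.000) / (8) = -0.250
  r = (1 - (4)·3.000 - (2)·-2.000) / (10) = -0.700
Iteration 2:
  p = (-1 - (2)·-0.250 - (-3)·-0.700) / (7) = -0.371
  q = (10 - (2)·-0.857 - (-2)·-0.700) / (8) = 1.289
  r = (1 - (4)·-0.857 - (2)·-0.250) / (10) = 0.493
Iteration 3:
  p = (-1 - (2)·1.289 - (-3)·0.493) / (7) = -0.300
  q = (10 - (2)·-0.371 - (-2)·0.493) / (8) = 1.466
  r = (1 - (4)·-0.371 - (2)·1.289) / (10) = -0.009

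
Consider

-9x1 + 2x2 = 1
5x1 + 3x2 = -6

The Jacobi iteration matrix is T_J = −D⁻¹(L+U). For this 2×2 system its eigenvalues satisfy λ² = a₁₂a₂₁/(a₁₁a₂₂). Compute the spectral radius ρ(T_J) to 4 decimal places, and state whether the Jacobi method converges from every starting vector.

0.6086

a₁₂a₂₁/(a₁₁a₂₂) = (2)·(5) / ((-9)·(3)) = -0.370370
ρ = √|-0.370370| = √0.370370 = 0.6086
ρ < 1, so Jacobi converges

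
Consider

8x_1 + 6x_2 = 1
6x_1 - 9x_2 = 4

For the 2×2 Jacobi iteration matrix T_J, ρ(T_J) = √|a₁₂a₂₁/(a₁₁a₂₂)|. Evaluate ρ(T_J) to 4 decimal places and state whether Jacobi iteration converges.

a₁₂a₂₁/(a₁₁a₂₂) = (6)·(6) / ((8)·(-9)) = -0.500000
ρ = √|-0.500000| = √0.500000 = 0.7071
ρ < 1, so Jacobi converges

0.7071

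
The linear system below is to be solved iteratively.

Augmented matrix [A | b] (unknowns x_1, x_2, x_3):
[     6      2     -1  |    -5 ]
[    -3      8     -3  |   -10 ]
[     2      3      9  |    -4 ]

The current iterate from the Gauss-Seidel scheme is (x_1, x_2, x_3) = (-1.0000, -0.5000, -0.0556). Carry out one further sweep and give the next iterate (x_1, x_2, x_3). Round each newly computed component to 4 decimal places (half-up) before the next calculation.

One sweep:
  x_1 = (-5 - (2)·-0.5000 - (-1)·-0.0556) / (6) = -0.6759
  x_2 = (-10 - (-3)·-0.6759 - (-3)·-0.0556) / (8) = -1.5243
  x_3 = (-4 - (2)·-0.6759 - (3)·-1.5243) / (9) = 0.2139

(-0.6759, -1.5243, 0.2139)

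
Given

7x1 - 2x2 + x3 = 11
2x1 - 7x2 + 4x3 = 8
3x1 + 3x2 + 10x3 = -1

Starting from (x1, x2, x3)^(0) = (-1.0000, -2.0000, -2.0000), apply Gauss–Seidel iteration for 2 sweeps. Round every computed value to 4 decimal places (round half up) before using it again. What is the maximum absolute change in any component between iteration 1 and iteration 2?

Iteration 1:
  x1 = (11 - (-2)·-2.0000 - (1)·-2.0000) / (7) = 1.2857
  x2 = (8 - (2)·1.2857 - (4)·-2.0000) / (-7) = -1.9184
  x3 = (-1 - (3)·1.2857 - (3)·-1.9184) / (10) = 0.0898
Iteration 2:
  x1 = (11 - (-2)·-1.9184 - (1)·0.0898) / (7) = 1.0105
  x2 = (8 - (2)·1.0105 - (4)·0.0898) / (-7) = -0.8028
  x3 = (-1 - (3)·1.0105 - (3)·-0.8028) / (10) = -0.1623
Change: (-0.2752, 1.1156, -0.2521) → max |·| = 1.1156

1.1156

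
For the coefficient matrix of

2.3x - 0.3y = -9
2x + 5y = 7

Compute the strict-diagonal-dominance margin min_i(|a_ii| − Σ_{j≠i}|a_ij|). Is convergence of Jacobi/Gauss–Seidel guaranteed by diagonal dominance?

2

row 1: |2.3| − (0.3) = 2
row 2: |5| − (2) = 3
minimum over rows = 2 → strictly diagonally dominant (convergence guaranteed)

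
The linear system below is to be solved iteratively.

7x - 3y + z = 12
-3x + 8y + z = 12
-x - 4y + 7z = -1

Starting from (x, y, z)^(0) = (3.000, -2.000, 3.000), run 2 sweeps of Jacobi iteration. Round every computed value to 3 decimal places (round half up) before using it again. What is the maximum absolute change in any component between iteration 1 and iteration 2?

Iteration 1:
  x = (12 - (-3)·-2.000 - (1)·3.000) / (7) = 0.429
  y = (12 - (-3)·3.000 - (1)·3.000) / (8) = 2.250
  z = (-1 - (-1)·3.000 - (-4)·-2.000) / (7) = -0.857
Iteration 2:
  x = (12 - (-3)·2.250 - (1)·-0.857) / (7) = 2.801
  y = (12 - (-3)·0.429 - (1)·-0.857) / (8) = 1.768
  z = (-1 - (-1)·0.429 - (-4)·2.250) / (7) = 1.204
Change: (2.372, -0.482, 2.061) → max |·| = 2.372

2.372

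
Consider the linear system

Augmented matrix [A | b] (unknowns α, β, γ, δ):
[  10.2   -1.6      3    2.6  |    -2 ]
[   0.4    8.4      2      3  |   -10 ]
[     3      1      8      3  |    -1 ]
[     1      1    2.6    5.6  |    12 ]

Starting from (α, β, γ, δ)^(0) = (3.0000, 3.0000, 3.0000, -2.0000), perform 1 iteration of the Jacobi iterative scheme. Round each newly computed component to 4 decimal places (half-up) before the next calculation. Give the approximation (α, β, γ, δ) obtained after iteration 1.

Iteration 1:
  α = (-2 - (-1.6)·3.0000 - (3)·3.0000 - (2.6)·-2.0000) / (10.2) = -0.0980
  β = (-10 - (0.4)·3.0000 - (2)·3.0000 - (3)·-2.0000) / (8.4) = -1.3333
  γ = (-1 - (3)·3.0000 - (1)·3.0000 - (3)·-2.0000) / (8) = -0.8750
  δ = (12 - (1)·3.0000 - (1)·3.0000 - (2.6)·3.0000) / (5.6) = -0.3214

(-0.0980, -1.3333, -0.8750, -0.3214)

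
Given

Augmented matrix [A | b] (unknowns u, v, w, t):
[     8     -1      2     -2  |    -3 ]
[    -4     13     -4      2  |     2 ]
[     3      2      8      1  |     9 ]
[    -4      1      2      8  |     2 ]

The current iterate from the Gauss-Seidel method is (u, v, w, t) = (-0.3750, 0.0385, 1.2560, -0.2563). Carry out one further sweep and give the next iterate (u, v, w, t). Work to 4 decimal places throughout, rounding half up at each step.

One sweep:
  u = (-3 - (-1)·0.0385 - (2)·1.2560 - (-2)·-0.2563) / (8) = -0.7483
  v = (2 - (-4)·-0.7483 - (-4)·1.2560 - (2)·-0.2563) / (13) = 0.3495
  w = (9 - (3)·-0.7483 - (2)·0.3495 - (1)·-0.2563) / (8) = 1.3503
  t = (2 - (-4)·-0.7483 - (1)·0.3495 - (2)·1.3503) / (8) = -0.5054

(-0.7483, 0.3495, 1.3503, -0.5054)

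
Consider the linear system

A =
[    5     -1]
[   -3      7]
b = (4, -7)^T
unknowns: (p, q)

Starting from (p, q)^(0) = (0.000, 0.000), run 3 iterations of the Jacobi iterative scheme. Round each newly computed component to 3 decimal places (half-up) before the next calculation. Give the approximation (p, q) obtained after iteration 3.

Iteration 1:
  p = (4 - (-1)·0.000) / (5) = 0.800
  q = (-7 - (-3)·0.000) / (7) = -1.000
Iteration 2:
  p = (4 - (-1)·-1.000) / (5) = 0.600
  q = (-7 - (-3)·0.800) / (7) = -0.657
Iteration 3:
  p = (4 - (-1)·-0.657) / (5) = 0.669
  q = (-7 - (-3)·0.600) / (7) = -0.743

(0.669, -0.743)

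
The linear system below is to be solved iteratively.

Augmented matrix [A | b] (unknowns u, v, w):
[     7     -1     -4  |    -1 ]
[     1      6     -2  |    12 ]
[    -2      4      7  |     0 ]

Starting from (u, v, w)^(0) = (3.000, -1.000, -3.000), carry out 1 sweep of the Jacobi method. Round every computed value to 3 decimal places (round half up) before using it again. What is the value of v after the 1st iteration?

Iteration 1:
  u = (-1 - (-1)·-1.000 - (-4)·-3.000) / (7) = -2.000
  v = (12 - (1)·3.000 - (-2)·-3.000) / (6) = 0.500
  w = (0 - (-2)·3.000 - (4)·-1.000) / (7) = 1.429

0.500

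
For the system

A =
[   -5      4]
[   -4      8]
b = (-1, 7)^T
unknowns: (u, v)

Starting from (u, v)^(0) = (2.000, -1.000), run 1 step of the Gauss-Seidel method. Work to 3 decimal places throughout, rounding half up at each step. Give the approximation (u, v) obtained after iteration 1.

Iteration 1:
  u = (-1 - (4)·-1.000) / (-5) = -0.600
  v = (7 - (-4)·-0.600) / (8) = 0.575

(-0.600, 0.575)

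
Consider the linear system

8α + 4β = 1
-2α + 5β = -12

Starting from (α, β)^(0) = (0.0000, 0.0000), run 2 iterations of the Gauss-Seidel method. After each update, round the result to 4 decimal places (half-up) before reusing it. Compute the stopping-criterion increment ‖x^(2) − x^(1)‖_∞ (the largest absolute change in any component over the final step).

Iteration 1:
  α = (1 - (4)·0.0000) / (8) = 0.1250
  β = (-12 - (-2)·0.1250) / (5) = -2.3500
Iteration 2:
  α = (1 - (4)·-2.3500) / (8) = 1.3000
  β = (-12 - (-2)·1.3000) / (5) = -1.8800
Change: (1.1750, 0.4700) → max |·| = 1.1750

1.1750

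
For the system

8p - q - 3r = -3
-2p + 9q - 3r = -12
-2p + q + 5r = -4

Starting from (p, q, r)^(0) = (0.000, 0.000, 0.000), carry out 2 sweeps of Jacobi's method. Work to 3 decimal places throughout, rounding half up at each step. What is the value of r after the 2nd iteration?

-0.683

Iteration 1:
  p = (-3 - (-1)·0.000 - (-3)·0.000) / (8) = -0.375
  q = (-12 - (-2)·0.000 - (-3)·0.000) / (9) = -1.333
  r = (-4 - (-2)·0.000 - (1)·0.000) / (5) = -0.800
Iteration 2:
  p = (-3 - (-1)·-1.333 - (-3)·-0.800) / (8) = -0.842
  q = (-12 - (-2)·-0.375 - (-3)·-0.800) / (9) = -1.683
  r = (-4 - (-2)·-0.375 - (1)·-1.333) / (5) = -0.683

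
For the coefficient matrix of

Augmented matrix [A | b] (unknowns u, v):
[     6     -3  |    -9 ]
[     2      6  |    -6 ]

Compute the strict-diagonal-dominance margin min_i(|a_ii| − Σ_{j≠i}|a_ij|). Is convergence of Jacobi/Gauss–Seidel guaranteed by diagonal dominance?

row 1: |6| − (3) = 3
row 2: |6| − (2) = 4
minimum over rows = 3 → strictly diagonally dominant (convergence guaranteed)

3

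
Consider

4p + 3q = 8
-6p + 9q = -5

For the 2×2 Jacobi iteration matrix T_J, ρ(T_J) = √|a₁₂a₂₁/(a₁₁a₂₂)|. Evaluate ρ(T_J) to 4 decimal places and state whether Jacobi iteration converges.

a₁₂a₂₁/(a₁₁a₂₂) = (3)·(-6) / ((4)·(9)) = -0.500000
ρ = √|-0.500000| = √0.500000 = 0.7071
ρ < 1, so Jacobi converges

0.7071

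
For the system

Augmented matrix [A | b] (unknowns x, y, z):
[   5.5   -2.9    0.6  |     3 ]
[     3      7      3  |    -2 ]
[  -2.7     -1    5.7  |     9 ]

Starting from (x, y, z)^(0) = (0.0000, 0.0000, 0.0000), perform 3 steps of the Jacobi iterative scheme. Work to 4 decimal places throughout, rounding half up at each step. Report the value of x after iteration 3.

-0.2802

Iteration 1:
  x = (3 - (-2.9)·0.0000 - (0.6)·0.0000) / (5.5) = 0.5455
  y = (-2 - (3)·0.0000 - (3)·0.0000) / (7) = -0.2857
  z = (9 - (-2.7)·0.0000 - (-1)·0.0000) / (5.7) = 1.5789
Iteration 2:
  x = (3 - (-2.9)·-0.2857 - (0.6)·1.5789) / (5.5) = 0.2226
  y = (-2 - (3)·0.5455 - (3)·1.5789) / (7) = -1.1962
  z = (9 - (-2.7)·0.5455 - (-1)·-0.2857) / (5.7) = 1.7872
Iteration 3:
  x = (3 - (-2.9)·-1.1962 - (0.6)·1.7872) / (5.5) = -0.2802
  y = (-2 - (3)·0.2226 - (3)·1.7872) / (7) = -1.1471
  z = (9 - (-2.7)·0.2226 - (-1)·-1.1962) / (5.7) = 1.4745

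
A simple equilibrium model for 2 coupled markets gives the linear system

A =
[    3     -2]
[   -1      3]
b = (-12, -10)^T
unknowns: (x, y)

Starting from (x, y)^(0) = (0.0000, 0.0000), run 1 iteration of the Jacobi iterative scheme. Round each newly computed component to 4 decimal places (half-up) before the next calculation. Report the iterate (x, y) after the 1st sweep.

(-4.0000, -3.3333)

Iteration 1:
  x = (-12 - (-2)·0.0000) / (3) = -4.0000
  y = (-10 - (-1)·0.0000) / (3) = -3.3333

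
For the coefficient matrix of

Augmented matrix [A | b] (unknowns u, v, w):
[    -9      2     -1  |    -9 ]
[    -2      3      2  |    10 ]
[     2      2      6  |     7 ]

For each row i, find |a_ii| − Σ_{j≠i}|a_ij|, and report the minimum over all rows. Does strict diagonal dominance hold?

-1

row 1: |-9| − (2+1) = 6
row 2: |3| − (2+2) = -1
row 3: |6| − (2+2) = 2
minimum over rows = -1 → not strictly diagonally dominant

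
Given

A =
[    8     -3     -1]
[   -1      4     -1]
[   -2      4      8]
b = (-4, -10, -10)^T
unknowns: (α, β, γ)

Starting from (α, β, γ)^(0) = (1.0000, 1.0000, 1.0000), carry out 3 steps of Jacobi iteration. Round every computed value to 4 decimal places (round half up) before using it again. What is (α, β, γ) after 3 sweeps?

Iteration 1:
  α = (-4 - (-3)·1.0000 - (-1)·1.0000) / (8) = 0.0000
  β = (-10 - (-1)·1.0000 - (-1)·1.0000) / (4) = -2.0000
  γ = (-10 - (-2)·1.0000 - (4)·1.0000) / (8) = -1.5000
Iteration 2:
  α = (-4 - (-3)·-2.0000 - (-1)·-1.5000) / (8) = -1.4375
  β = (-10 - (-1)·0.0000 - (-1)·-1.5000) / (4) = -2.8750
  γ = (-10 - (-2)·0.0000 - (4)·-2.0000) / (8) = -0.2500
Iteration 3:
  α = (-4 - (-3)·-2.8750 - (-1)·-0.2500) / (8) = -1.6094
  β = (-10 - (-1)·-1.4375 - (-1)·-0.2500) / (4) = -2.9219
  γ = (-10 - (-2)·-1.4375 - (4)·-2.8750) / (8) = -0.1719

(-1.6094, -2.9219, -0.1719)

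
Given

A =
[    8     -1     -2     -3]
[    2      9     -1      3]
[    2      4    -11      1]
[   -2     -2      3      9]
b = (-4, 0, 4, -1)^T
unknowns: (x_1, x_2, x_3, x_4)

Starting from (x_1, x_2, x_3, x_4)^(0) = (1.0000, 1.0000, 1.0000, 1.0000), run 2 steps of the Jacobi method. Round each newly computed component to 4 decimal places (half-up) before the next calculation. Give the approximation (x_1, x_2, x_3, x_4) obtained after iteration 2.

Iteration 1:
  x_1 = (-4 - (-1)·1.0000 - (-2)·1.0000 - (-3)·1.0000) / (8) = 0.2500
  x_2 = (0 - (2)·1.0000 - (-1)·1.0000 - (3)·1.0000) / (9) = -0.4444
  x_3 = (4 - (2)·1.0000 - (4)·1.0000 - (1)·1.0000) / (-11) = 0.2727
  x_4 = (-1 - (-2)·1.0000 - (-2)·1.0000 - (3)·1.0000) / (9) = 0.0000
Iteration 2:
  x_1 = (-4 - (-1)·-0.4444 - (-2)·0.2727 - (-3)·0.0000) / (8) = -0.4874
  x_2 = (0 - (2)·0.2500 - (-1)·0.2727 - (3)·0.0000) / (9) = -0.0253
  x_3 = (4 - (2)·0.2500 - (4)·-0.4444 - (1)·0.0000) / (-11) = -0.4798
  x_4 = (-1 - (-2)·0.2500 - (-2)·-0.4444 - (3)·0.2727) / (9) = -0.2452

(-0.4874, -0.0253, -0.4798, -0.2452)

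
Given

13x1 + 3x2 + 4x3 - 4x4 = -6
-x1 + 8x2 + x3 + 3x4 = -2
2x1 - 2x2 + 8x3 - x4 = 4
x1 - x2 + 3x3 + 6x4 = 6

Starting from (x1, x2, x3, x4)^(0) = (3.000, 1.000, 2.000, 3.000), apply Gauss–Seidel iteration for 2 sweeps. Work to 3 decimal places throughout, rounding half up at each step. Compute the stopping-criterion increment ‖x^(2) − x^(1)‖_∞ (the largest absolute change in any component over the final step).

1.152

Iteration 1:
  x1 = (-6 - (3)·1.000 - (4)·2.000 - (-4)·3.000) / (13) = -0.385
  x2 = (-2 - (-1)·-0.385 - (1)·2.000 - (3)·3.000) / (8) = -1.673
  x3 = (4 - (2)·-0.385 - (-2)·-1.673 - (-1)·3.000) / (8) = 0.553
  x4 = (6 - (1)·-0.385 - (-1)·-1.673 - (3)·0.553) / (6) = 0.509
Iteration 2:
  x1 = (-6 - (3)·-1.673 - (4)·0.553 - (-4)·0.509) / (13) = -0.089
  x2 = (-2 - (-1)·-0.089 - (1)·0.553 - (3)·0.509) / (8) = -0.521
  x3 = (4 - (2)·-0.089 - (-2)·-0.521 - (-1)·0.509) / (8) = 0.456
  x4 = (6 - (1)·-0.089 - (-1)·-0.521 - (3)·0.456) / (6) = 0.700
Change: (0.296, 1.152, -0.097, 0.191) → max |·| = 1.152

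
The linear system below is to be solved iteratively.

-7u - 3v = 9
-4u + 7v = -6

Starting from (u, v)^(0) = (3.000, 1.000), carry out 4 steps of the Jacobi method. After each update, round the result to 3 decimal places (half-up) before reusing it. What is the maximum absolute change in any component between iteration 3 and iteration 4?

0.660

Iteration 1:
  u = (9 - (-3)·1.000) / (-7) = -1.714
  v = (-6 - (-4)·3.000) / (7) = 0.857
Iteration 2:
  u = (9 - (-3)·0.857) / (-7) = -1.653
  v = (-6 - (-4)·-1.714) / (7) = -1.837
Iteration 3:
  u = (9 - (-3)·-1.837) / (-7) = -0.498
  v = (-6 - (-4)·-1.653) / (7) = -1.802
Iteration 4:
  u = (9 - (-3)·-1.802) / (-7) = -0.513
  v = (-6 - (-4)·-0.498) / (7) = -1.142
Change: (-0.015, 0.660) → max |·| = 0.660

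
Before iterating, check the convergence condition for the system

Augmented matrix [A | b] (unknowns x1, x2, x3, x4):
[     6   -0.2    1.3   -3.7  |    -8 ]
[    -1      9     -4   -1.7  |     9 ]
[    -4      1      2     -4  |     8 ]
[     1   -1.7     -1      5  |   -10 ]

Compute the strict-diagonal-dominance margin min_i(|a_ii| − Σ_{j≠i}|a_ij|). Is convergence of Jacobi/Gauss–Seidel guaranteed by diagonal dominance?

-7

row 1: |6| − (0.2+1.3+3.7) = 0.8
row 2: |9| − (1+4+1.7) = 2.3
row 3: |2| − (4+1+4) = -7
row 4: |5| − (1+1.7+1) = 1.3
minimum over rows = -7 → not strictly diagonally dominant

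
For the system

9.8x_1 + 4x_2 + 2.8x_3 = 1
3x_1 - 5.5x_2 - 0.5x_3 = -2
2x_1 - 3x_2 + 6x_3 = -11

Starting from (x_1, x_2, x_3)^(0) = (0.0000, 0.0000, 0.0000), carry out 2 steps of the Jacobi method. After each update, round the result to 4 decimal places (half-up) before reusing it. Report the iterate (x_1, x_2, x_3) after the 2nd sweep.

(0.4774, 0.5859, -1.6855)

Iteration 1:
  x_1 = (1 - (4)·0.0000 - (2.8)·0.0000) / (9.8) = 0.1020
  x_2 = (-2 - (3)·0.0000 - (-0.5)·0.0000) / (-5.5) = 0.3636
  x_3 = (-11 - (2)·0.0000 - (-3)·0.0000) / (6) = -1.8333
Iteration 2:
  x_1 = (1 - (4)·0.3636 - (2.8)·-1.8333) / (9.8) = 0.4774
  x_2 = (-2 - (3)·0.1020 - (-0.5)·-1.8333) / (-5.5) = 0.5859
  x_3 = (-11 - (2)·0.1020 - (-3)·0.3636) / (6) = -1.6855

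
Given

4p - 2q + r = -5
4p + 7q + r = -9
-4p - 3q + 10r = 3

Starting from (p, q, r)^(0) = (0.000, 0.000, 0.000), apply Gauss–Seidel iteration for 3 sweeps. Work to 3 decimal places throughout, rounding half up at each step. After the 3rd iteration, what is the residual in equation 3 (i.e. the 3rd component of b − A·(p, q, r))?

Iteration 1:
  p = (-5 - (-2)·0.000 - (1)·0.000) / (4) = -1.250
  q = (-9 - (4)·-1.250 - (1)·0.000) / (7) = -0.571
  r = (3 - (-4)·-1.250 - (-3)·-0.571) / (10) = -0.371
Iteration 2:
  p = (-5 - (-2)·-0.571 - (1)·-0.371) / (4) = -1.443
  q = (-9 - (4)·-1.443 - (1)·-0.371) / (7) = -0.408
  r = (3 - (-4)·-1.443 - (-3)·-0.408) / (10) = -0.400
Iteration 3:
  p = (-5 - (-2)·-0.408 - (1)·-0.400) / (4) = -1.354
  q = (-9 - (4)·-1.354 - (1)·-0.400) / (7) = -0.455
  r = (3 - (-4)·-1.354 - (-3)·-0.455) / (10) = -0.378
Residual b − A·x = (-0.116, -0.021, -0.001)

-0.001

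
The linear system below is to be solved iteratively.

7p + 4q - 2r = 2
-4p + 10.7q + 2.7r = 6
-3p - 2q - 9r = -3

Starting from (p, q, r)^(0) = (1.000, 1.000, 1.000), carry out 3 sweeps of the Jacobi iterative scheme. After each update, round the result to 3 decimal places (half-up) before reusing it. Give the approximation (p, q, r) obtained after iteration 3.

Iteration 1:
  p = (2 - (4)·1.000 - (-2)·1.000) / (7) = 0.000
  q = (6 - (-4)·1.000 - (2.7)·1.000) / (10.7) = 0.682
  r = (-3 - (-3)·1.000 - (-2)·1.000) / (-9) = -0.222
Iteration 2:
  p = (2 - (4)·0.682 - (-2)·-0.222) / (7) = -0.167
  q = (6 - (-4)·0.000 - (2.7)·-0.222) / (10.7) = 0.617
  r = (-3 - (-3)·0.000 - (-2)·0.682) / (-9) = 0.182
Iteration 3:
  p = (2 - (4)·0.617 - (-2)·0.182) / (7) = -0.015
  q = (6 - (-4)·-0.167 - (2.7)·0.182) / (10.7) = 0.452
  r = (-3 - (-3)·-0.167 - (-2)·0.617) / (-9) = 0.252

(-0.015, 0.452, 0.252)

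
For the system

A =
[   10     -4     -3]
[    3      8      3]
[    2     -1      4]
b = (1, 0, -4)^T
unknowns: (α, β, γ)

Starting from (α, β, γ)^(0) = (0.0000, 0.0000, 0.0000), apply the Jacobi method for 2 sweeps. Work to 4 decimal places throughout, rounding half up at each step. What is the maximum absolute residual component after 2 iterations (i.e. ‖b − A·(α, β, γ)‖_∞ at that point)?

1.2000

Iteration 1:
  α = (1 - (-4)·0.0000 - (-3)·0.0000) / (10) = 0.1000
  β = (0 - (3)·0.0000 - (3)·0.0000) / (8) = 0.0000
  γ = (-4 - (2)·0.0000 - (-1)·0.0000) / (4) = -1.0000
Iteration 2:
  α = (1 - (-4)·0.0000 - (-3)·-1.0000) / (10) = -0.2000
  β = (0 - (3)·0.1000 - (3)·-1.0000) / (8) = 0.3375
  γ = (-4 - (2)·0.1000 - (-1)·0.0000) / (4) = -1.0500
Residual b − A·x = (1.2000, 1.0500, 0.9375); ∞-norm = 1.2000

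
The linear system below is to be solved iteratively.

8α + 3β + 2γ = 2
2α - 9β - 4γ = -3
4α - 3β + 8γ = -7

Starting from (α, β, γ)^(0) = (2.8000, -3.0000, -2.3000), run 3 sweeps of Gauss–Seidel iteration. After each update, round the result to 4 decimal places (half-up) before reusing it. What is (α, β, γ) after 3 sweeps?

Iteration 1:
  α = (2 - (3)·-3.0000 - (2)·-2.3000) / (8) = 1.9500
  β = (-3 - (2)·1.9500 - (-4)·-2.3000) / (-9) = 1.7889
  γ = (-7 - (4)·1.9500 - (-3)·1.7889) / (8) = -1.1792
Iteration 2:
  α = (2 - (3)·1.7889 - (2)·-1.1792) / (8) = -0.1260
  β = (-3 - (2)·-0.1260 - (-4)·-1.1792) / (-9) = 0.8294
  γ = (-7 - (4)·-0.1260 - (-3)·0.8294) / (8) = -0.5010
Iteration 3:
  α = (2 - (3)·0.8294 - (2)·-0.5010) / (8) = 0.0642
  β = (-3 - (2)·0.0642 - (-4)·-0.5010) / (-9) = 0.5703
  γ = (-7 - (4)·0.0642 - (-3)·0.5703) / (8) = -0.6932

(0.0642, 0.5703, -0.6932)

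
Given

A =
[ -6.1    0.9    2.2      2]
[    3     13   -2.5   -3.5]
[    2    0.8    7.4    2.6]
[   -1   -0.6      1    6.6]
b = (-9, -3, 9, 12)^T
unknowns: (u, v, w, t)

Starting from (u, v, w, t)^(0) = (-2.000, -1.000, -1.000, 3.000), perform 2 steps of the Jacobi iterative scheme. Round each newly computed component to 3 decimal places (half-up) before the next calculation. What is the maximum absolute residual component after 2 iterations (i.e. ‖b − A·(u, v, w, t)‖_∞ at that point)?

Iteration 1:
  u = (-9 - (0.9)·-1.000 - (2.2)·-1.000 - (2)·3.000) / (-6.1) = 1.951
  v = (-3 - (3)·-2.000 - (-2.5)·-1.000 - (-3.5)·3.000) / (13) = 0.846
  w = (9 - (2)·-2.000 - (0.8)·-1.000 - (2.6)·3.000) / (7.4) = 0.811
  t = (12 - (-1)·-2.000 - (-0.6)·-1.000 - (1)·-1.000) / (6.6) = 1.576
Iteration 2:
  u = (-9 - (0.9)·0.846 - (2.2)·0.811 - (2)·1.576) / (-6.1) = 2.409
  v = (-3 - (3)·1.951 - (-2.5)·0.811 - (-3.5)·1.576) / (13) = -0.101
  w = (9 - (2)·1.951 - (0.8)·0.846 - (2.6)·1.576) / (7.4) = 0.044
  t = (12 - (-1)·1.951 - (-0.6)·0.846 - (1)·0.811) / (6.6) = 2.068
Residual b − A·x = (1.553, -1.566, -1.440, 0.656); ∞-norm = 1.566

1.566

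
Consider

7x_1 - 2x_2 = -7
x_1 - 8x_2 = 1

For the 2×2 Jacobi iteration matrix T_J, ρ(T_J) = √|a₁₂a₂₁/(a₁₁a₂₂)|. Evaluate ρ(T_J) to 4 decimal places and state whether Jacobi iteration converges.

0.1890

a₁₂a₂₁/(a₁₁a₂₂) = (-2)·(1) / ((7)·(-8)) = 0.035714
ρ = √|0.035714| = √0.035714 = 0.1890
ρ < 1, so Jacobi converges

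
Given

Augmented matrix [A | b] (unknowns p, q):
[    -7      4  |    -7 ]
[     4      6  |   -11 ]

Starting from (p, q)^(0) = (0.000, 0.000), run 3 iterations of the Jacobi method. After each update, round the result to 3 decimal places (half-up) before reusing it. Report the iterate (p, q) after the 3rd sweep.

Iteration 1:
  p = (-7 - (4)·0.000) / (-7) = 1.000
  q = (-11 - (4)·0.000) / (6) = -1.833
Iteration 2:
  p = (-7 - (4)·-1.833) / (-7) = -0.047
  q = (-11 - (4)·1.000) / (6) = -2.500
Iteration 3:
  p = (-7 - (4)·-2.500) / (-7) = -0.429
  q = (-11 - (4)·-0.047) / (6) = -1.802

(-0.429, -1.802)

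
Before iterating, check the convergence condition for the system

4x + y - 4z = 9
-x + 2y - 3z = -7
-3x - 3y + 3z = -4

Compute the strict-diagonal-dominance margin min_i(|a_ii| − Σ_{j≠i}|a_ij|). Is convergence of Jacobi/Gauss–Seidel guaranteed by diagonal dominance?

row 1: |4| − (1+4) = -1
row 2: |2| − (1+3) = -2
row 3: |3| − (3+3) = -3
minimum over rows = -3 → not strictly diagonally dominant

-3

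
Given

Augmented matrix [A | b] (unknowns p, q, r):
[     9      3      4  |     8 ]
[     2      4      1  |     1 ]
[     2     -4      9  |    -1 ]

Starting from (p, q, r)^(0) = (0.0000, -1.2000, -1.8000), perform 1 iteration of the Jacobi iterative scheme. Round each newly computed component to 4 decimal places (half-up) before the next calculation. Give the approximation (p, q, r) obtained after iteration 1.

(2.0889, 0.7000, -0.6444)

Iteration 1:
  p = (8 - (3)·-1.2000 - (4)·-1.8000) / (9) = 2.0889
  q = (1 - (2)·0.0000 - (1)·-1.8000) / (4) = 0.7000
  r = (-1 - (2)·0.0000 - (-4)·-1.2000) / (9) = -0.6444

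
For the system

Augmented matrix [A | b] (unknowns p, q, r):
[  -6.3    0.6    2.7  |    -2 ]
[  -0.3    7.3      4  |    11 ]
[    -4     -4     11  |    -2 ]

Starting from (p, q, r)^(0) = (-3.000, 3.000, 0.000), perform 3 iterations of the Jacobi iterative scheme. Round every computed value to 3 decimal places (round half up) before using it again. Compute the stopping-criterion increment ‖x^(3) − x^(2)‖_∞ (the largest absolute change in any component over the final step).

Iteration 1:
  p = (-2 - (0.6)·3.000 - (2.7)·0.000) / (-6.3) = 0.603
  q = (11 - (-0.3)·-3.000 - (4)·0.000) / (7.3) = 1.384
  r = (-2 - (-4)·-3.000 - (-4)·3.000) / (11) = -0.182
Iteration 2:
  p = (-2 - (0.6)·1.384 - (2.7)·-0.182) / (-6.3) = 0.371
  q = (11 - (-0.3)·0.603 - (4)·-0.182) / (7.3) = 1.631
  r = (-2 - (-4)·0.603 - (-4)·1.384) / (11) = 0.541
Iteration 3:
  p = (-2 - (0.6)·1.631 - (2.7)·0.541) / (-6.3) = 0.705
  q = (11 - (-0.3)·0.371 - (4)·0.541) / (7.3) = 1.226
  r = (-2 - (-4)·0.371 - (-4)·1.631) / (11) = 0.546
Change: (0.334, -0.405, 0.005) → max |·| = 0.405

0.405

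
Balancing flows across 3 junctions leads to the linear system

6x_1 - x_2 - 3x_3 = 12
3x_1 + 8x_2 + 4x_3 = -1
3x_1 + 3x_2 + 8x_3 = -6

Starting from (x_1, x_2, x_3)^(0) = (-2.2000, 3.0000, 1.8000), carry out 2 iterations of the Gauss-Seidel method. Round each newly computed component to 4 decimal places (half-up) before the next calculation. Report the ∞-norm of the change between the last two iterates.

2.3680

Iteration 1:
  x_1 = (12 - (-1)·3.0000 - (-3)·1.8000) / (6) = 3.4000
  x_2 = (-1 - (3)·3.4000 - (4)·1.8000) / (8) = -2.3000
  x_3 = (-6 - (3)·3.4000 - (3)·-2.3000) / (8) = -1.1625
Iteration 2:
  x_1 = (12 - (-1)·-2.3000 - (-3)·-1.1625) / (6) = 1.0354
  x_2 = (-1 - (3)·1.0354 - (4)·-1.1625) / (8) = 0.0680
  x_3 = (-6 - (3)·1.0354 - (3)·0.0680) / (8) = -1.1638
Change: (-2.3646, 2.3680, -0.0013) → max |·| = 2.3680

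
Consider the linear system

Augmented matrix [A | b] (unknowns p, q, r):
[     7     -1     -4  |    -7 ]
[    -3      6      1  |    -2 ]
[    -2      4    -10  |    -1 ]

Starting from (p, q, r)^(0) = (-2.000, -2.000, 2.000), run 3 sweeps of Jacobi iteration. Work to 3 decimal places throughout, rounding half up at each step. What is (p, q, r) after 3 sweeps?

Iteration 1:
  p = (-7 - (-1)·-2.000 - (-4)·2.000) / (7) = -0.143
  q = (-2 - (-3)·-2.000 - (1)·2.000) / (6) = -1.667
  r = (-1 - (-2)·-2.000 - (4)·-2.000) / (-10) = -0.300
Iteration 2:
  p = (-7 - (-1)·-1.667 - (-4)·-0.300) / (7) = -1.410
  q = (-2 - (-3)·-0.143 - (1)·-0.300) / (6) = -0.355
  r = (-1 - (-2)·-0.143 - (4)·-1.667) / (-10) = -0.538
Iteration 3:
  p = (-7 - (-1)·-0.355 - (-4)·-0.538) / (7) = -1.358
  q = (-2 - (-3)·-1.410 - (1)·-0.538) / (6) = -0.949
  r = (-1 - (-2)·-1.410 - (4)·-0.355) / (-10) = 0.240

(-1.358, -0.949, 0.240)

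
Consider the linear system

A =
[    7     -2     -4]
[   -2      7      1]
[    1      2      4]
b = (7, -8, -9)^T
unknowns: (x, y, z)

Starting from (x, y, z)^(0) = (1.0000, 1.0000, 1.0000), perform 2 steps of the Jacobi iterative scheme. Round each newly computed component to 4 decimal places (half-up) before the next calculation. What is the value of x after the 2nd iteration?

Iteration 1:
  x = (7 - (-2)·1.0000 - (-4)·1.0000) / (7) = 1.8571
  y = (-8 - (-2)·1.0000 - (1)·1.0000) / (7) = -1.0000
  z = (-9 - (1)·1.0000 - (2)·1.0000) / (4) = -3.0000
Iteration 2:
  x = (7 - (-2)·-1.0000 - (-4)·-3.0000) / (7) = -1.0000
  y = (-8 - (-2)·1.8571 - (1)·-3.0000) / (7) = -0.1837
  z = (-9 - (1)·1.8571 - (2)·-1.0000) / (4) = -2.2143

-1.0000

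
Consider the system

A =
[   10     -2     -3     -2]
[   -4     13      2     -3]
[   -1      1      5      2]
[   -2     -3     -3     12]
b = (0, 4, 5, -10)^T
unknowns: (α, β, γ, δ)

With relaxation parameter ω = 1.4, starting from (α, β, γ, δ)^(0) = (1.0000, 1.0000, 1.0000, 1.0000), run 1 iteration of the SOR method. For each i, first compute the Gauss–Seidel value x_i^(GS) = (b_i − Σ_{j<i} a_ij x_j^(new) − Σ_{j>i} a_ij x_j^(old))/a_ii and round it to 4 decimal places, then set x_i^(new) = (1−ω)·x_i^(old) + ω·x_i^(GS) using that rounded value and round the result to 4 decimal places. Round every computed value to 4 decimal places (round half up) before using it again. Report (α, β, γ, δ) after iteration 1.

Iteration 1:
  α: GS value = (0 - (-2)·1.0000 - (-3)·1.0000 - (-2)·1.0000) / (10) = 0.7000;  α ← (1−ω)·1.0000 + ω·0.7000 = 0.5800
  β: GS value = (4 - (-4)·0.5800 - (2)·1.0000 - (-3)·1.0000) / (13) = 0.5631;  β ← (1−ω)·1.0000 + ω·0.5631 = 0.3883
  γ: GS value = (5 - (-1)·0.5800 - (1)·0.3883 - (2)·1.0000) / (5) = 0.6383;  γ ← (1−ω)·1.0000 + ω·0.6383 = 0.4936
  δ: GS value = (-10 - (-2)·0.5800 - (-3)·0.3883 - (-3)·0.4936) / (12) = -0.5162;  δ ← (1−ω)·1.0000 + ω·-0.5162 = -1.1227

(0.5800, 0.3883, 0.4936, -1.1227)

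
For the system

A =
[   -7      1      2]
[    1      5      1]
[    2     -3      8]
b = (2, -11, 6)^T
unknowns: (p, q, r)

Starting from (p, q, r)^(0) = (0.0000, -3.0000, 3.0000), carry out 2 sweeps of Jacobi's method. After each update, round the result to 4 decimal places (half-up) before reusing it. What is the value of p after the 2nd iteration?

-0.7929

Iteration 1:
  p = (2 - (1)·-3.0000 - (2)·3.0000) / (-7) = 0.1429
  q = (-11 - (1)·0.0000 - (1)·3.0000) / (5) = -2.8000
  r = (6 - (2)·0.0000 - (-3)·-3.0000) / (8) = -0.3750
Iteration 2:
  p = (2 - (1)·-2.8000 - (2)·-0.3750) / (-7) = -0.7929
  q = (-11 - (1)·0.1429 - (1)·-0.3750) / (5) = -2.1536
  r = (6 - (2)·0.1429 - (-3)·-2.8000) / (8) = -0.3357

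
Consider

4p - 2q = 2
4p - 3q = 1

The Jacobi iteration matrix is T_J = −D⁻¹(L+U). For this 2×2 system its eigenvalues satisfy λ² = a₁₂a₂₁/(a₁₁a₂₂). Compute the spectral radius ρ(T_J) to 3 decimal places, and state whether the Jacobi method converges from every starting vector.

0.816

a₁₂a₂₁/(a₁₁a₂₂) = (-2)·(4) / ((4)·(-3)) = 0.666667
ρ = √|0.666667| = √0.666667 = 0.816
ρ < 1, so Jacobi converges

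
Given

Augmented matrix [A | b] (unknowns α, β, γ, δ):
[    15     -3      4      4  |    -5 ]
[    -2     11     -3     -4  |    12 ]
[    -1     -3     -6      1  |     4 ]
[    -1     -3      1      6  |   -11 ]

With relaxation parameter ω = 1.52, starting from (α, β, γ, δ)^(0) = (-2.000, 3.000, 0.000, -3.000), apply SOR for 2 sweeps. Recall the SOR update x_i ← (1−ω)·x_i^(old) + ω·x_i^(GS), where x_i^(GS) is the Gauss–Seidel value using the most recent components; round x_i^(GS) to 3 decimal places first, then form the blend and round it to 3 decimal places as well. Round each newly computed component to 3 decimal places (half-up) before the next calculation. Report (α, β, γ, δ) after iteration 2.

(-1.112, 0.628, -0.444, -2.106)

Iteration 1:
  α: GS value = (-5 - (-3)·3.000 - (4)·0.000 - (4)·-3.000) / (15) = 1.067;  α ← (1−ω)·-2.000 + ω·1.067 = 2.662
  β: GS value = (12 - (-2)·2.662 - (-3)·0.000 - (-4)·-3.000) / (11) = 0.484;  β ← (1−ω)·3.000 + ω·0.484 = -0.824
  γ: GS value = (4 - (-1)·2.662 - (-3)·-0.824 - (1)·-3.000) / (-6) = -1.198;  γ ← (1−ω)·0.000 + ω·-1.198 = -1.821
  δ: GS value = (-11 - (-1)·2.662 - (-3)·-0.824 - (1)·-1.821) / (6) = -1.498;  δ ← (1−ω)·-3.000 + ω·-1.498 = -0.717
Iteration 2:
  α: GS value = (-5 - (-3)·-0.824 - (4)·-1.821 - (4)·-0.717) / (15) = 0.179;  α ← (1−ω)·2.662 + ω·0.179 = -1.112
  β: GS value = (12 - (-2)·-1.112 - (-3)·-1.821 - (-4)·-0.717) / (11) = 0.131;  β ← (1−ω)·-0.824 + ω·0.131 = 0.628
  γ: GS value = (4 - (-1)·-1.112 - (-3)·0.628 - (1)·-0.717) / (-6) = -0.915;  γ ← (1−ω)·-1.821 + ω·-0.915 = -0.444
  δ: GS value = (-11 - (-1)·-1.112 - (-3)·0.628 - (1)·-0.444) / (6) = -1.631;  δ ← (1−ω)·-0.717 + ω·-1.631 = -2.106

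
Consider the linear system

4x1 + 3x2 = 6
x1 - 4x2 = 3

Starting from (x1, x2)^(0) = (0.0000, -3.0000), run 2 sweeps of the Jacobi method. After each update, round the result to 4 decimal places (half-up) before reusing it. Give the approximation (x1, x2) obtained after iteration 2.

Iteration 1:
  x1 = (6 - (3)·-3.0000) / (4) = 3.7500
  x2 = (3 - (1)·0.0000) / (-4) = -0.7500
Iteration 2:
  x1 = (6 - (3)·-0.7500) / (4) = 2.0625
  x2 = (3 - (1)·3.7500) / (-4) = 0.1875

(2.0625, 0.1875)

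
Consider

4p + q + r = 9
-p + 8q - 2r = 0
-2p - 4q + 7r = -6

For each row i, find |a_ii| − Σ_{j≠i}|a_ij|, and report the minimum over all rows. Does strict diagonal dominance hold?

row 1: |4| − (1+1) = 2
row 2: |8| − (1+2) = 5
row 3: |7| − (2+4) = 1
minimum over rows = 1 → strictly diagonally dominant (convergence guaranteed)

1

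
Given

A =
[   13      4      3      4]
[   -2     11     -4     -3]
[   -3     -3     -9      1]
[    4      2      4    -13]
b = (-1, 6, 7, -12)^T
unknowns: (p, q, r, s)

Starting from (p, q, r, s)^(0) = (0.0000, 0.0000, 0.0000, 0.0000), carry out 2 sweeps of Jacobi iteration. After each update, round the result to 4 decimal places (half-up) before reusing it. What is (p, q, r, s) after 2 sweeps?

(-0.3493, 0.5004, -0.8314, 0.7440)

Iteration 1:
  p = (-1 - (4)·0.0000 - (3)·0.0000 - (4)·0.0000) / (13) = -0.0769
  q = (6 - (-2)·0.0000 - (-4)·0.0000 - (-3)·0.0000) / (11) = 0.5455
  r = (7 - (-3)·0.0000 - (-3)·0.0000 - (1)·0.0000) / (-9) = -0.7778
  s = (-12 - (4)·0.0000 - (2)·0.0000 - (4)·0.0000) / (-13) = 0.9231
Iteration 2:
  p = (-1 - (4)·0.5455 - (3)·-0.7778 - (4)·0.9231) / (13) = -0.3493
  q = (6 - (-2)·-0.0769 - (-4)·-0.7778 - (-3)·0.9231) / (11) = 0.5004
  r = (7 - (-3)·-0.0769 - (-3)·0.5455 - (1)·0.9231) / (-9) = -0.8314
  s = (-12 - (4)·-0.0769 - (2)·0.5455 - (4)·-0.7778) / (-13) = 0.7440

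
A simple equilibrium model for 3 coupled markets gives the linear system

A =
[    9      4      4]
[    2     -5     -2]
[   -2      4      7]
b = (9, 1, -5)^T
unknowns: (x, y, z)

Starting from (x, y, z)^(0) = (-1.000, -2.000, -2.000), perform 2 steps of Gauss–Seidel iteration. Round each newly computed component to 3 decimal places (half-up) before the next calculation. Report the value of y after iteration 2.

Iteration 1:
  x = (9 - (4)·-2.000 - (4)·-2.000) / (9) = 2.778
  y = (1 - (2)·2.778 - (-2)·-2.000) / (-5) = 1.711
  z = (-5 - (-2)·2.778 - (4)·1.711) / (7) = -0.898
Iteration 2:
  x = (9 - (4)·1.711 - (4)·-0.898) / (9) = 0.639
  y = (1 - (2)·0.639 - (-2)·-0.898) / (-5) = 0.415
  z = (-5 - (-2)·0.639 - (4)·0.415) / (7) = -0.769

0.415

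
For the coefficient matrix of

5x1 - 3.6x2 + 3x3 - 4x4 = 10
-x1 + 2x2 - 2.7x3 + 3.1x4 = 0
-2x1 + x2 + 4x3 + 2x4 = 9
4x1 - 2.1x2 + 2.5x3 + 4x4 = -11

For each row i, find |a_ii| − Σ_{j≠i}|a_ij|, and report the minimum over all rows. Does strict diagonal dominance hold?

row 1: |5| − (3.6+3+4) = -5.6
row 2: |2| − (1+2.7+3.1) = -4.8
row 3: |4| − (2+1+2) = -1
row 4: |4| − (4+2.1+2.5) = -4.6
minimum over rows = -5.6 → not strictly diagonally dominant

-5.6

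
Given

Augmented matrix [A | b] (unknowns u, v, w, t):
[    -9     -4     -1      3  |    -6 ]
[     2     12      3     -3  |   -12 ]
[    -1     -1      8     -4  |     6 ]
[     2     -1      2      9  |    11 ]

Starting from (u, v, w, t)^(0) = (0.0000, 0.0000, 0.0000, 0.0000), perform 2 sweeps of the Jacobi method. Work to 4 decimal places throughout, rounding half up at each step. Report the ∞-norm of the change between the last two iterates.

0.7685

Iteration 1:
  u = (-6 - (-4)·0.0000 - (-1)·0.0000 - (3)·0.0000) / (-9) = 0.6667
  v = (-12 - (2)·0.0000 - (3)·0.0000 - (-3)·0.0000) / (12) = -1.0000
  w = (6 - (-1)·0.0000 - (-1)·0.0000 - (-4)·0.0000) / (8) = 0.7500
  t = (11 - (2)·0.0000 - (-1)·0.0000 - (2)·0.0000) / (9) = 1.2222
Iteration 2:
  u = (-6 - (-4)·-1.0000 - (-1)·0.7500 - (3)·1.2222) / (-9) = 1.4352
  v = (-12 - (2)·0.6667 - (3)·0.7500 - (-3)·1.2222) / (12) = -0.9931
  w = (6 - (-1)·0.6667 - (-1)·-1.0000 - (-4)·1.2222) / (8) = 1.3194
  t = (11 - (2)·0.6667 - (-1)·-1.0000 - (2)·0.7500) / (9) = 0.7963
Change: (0.7685, 0.0069, 0.5694, -0.4259) → max |·| = 0.7685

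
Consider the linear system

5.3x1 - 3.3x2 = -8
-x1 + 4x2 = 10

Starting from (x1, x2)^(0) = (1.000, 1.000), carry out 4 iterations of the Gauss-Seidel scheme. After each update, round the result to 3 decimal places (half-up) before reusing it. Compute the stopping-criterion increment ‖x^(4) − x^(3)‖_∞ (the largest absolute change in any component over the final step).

0.019

Iteration 1:
  x1 = (-8 - (-3.3)·1.000) / (5.3) = -0.887
  x2 = (10 - (-1)·-0.887) / (4) = 2.278
Iteration 2:
  x1 = (-8 - (-3.3)·2.278) / (5.3) = -0.091
  x2 = (10 - (-1)·-0.091) / (4) = 2.477
Iteration 3:
  x1 = (-8 - (-3.3)·2.477) / (5.3) = 0.033
  x2 = (10 - (-1)·0.033) / (4) = 2.508
Iteration 4:
  x1 = (-8 - (-3.3)·2.508) / (5.3) = 0.052
  x2 = (10 - (-1)·0.052) / (4) = 2.513
Change: (0.019, 0.005) → max |·| = 0.019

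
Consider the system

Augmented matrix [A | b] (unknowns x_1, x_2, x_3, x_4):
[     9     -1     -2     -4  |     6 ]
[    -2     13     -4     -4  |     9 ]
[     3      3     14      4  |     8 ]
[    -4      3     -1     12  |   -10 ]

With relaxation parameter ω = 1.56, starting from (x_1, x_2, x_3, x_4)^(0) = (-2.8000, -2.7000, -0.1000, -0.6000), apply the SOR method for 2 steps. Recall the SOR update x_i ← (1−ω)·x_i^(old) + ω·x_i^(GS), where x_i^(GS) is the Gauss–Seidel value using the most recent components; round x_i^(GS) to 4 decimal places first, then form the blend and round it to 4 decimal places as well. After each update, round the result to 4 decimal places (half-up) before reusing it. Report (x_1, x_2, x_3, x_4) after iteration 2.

(-0.3283, -1.1584, 2.0372, -0.1075)

Iteration 1:
  x_1: GS value = (6 - (-1)·-2.7000 - (-2)·-0.1000 - (-4)·-0.6000) / (9) = 0.0778;  x_1 ← (1−ω)·-2.8000 + ω·0.0778 = 1.6894
  x_2: GS value = (9 - (-2)·1.6894 - (-4)·-0.1000 - (-4)·-0.6000) / (13) = 0.7368;  x_2 ← (1−ω)·-2.7000 + ω·0.7368 = 2.6614
  x_3: GS value = (8 - (3)·1.6894 - (3)·2.6614 - (4)·-0.6000) / (14) = -0.1895;  x_3 ← (1−ω)·-0.1000 + ω·-0.1895 = -0.2396
  x_4: GS value = (-10 - (-4)·1.6894 - (3)·2.6614 - (-1)·-0.2396) / (12) = -0.9555;  x_4 ← (1−ω)·-0.6000 + ω·-0.9555 = -1.1546
Iteration 2:
  x_1: GS value = (6 - (-1)·2.6614 - (-2)·-0.2396 - (-4)·-1.1546) / (9) = 0.3960;  x_1 ← (1−ω)·1.6894 + ω·0.3960 = -0.3283
  x_2: GS value = (9 - (-2)·-0.3283 - (-4)·-0.2396 - (-4)·-1.1546) / (13) = 0.2128;  x_2 ← (1−ω)·2.6614 + ω·0.2128 = -1.1584
  x_3: GS value = (8 - (3)·-0.3283 - (3)·-1.1584 - (4)·-1.1546) / (14) = 1.2199;  x_3 ← (1−ω)·-0.2396 + ω·1.2199 = 2.0372
  x_4: GS value = (-10 - (-4)·-0.3283 - (3)·-1.1584 - (-1)·2.0372) / (12) = -0.4834;  x_4 ← (1−ω)·-1.1546 + ω·-0.4834 = -0.1075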